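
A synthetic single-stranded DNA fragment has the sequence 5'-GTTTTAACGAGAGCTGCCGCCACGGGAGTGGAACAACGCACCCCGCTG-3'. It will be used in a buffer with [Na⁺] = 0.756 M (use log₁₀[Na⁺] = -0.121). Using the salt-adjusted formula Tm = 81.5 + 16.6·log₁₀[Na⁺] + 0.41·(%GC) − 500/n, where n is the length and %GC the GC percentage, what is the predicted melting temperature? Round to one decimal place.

94.7°C

Length n = 48. Counting bases: C=15, G=15, T=7, A=11
G+C = 30, so %GC = 30/48 × 100 = 62.5%
Salt term: 16.6 × (-0.121) = -2.009
GC term: 0.41 × 62.5 = 25.625; length term: −500/48 = −10.417
Tm = 81.5 + (-2.009) + 25.625 − 10.417 = 94.699 → 94.7°C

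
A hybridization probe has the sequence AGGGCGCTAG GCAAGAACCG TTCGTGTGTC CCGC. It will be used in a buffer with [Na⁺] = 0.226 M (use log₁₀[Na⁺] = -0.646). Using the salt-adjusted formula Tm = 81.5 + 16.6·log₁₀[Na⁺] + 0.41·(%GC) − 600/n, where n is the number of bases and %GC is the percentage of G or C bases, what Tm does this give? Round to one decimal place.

Length n = 34. Counting bases: C=10, A=6, G=12, T=6
G+C = 22, so %GC = 22/34 × 100 = 64.706%
Salt term: 16.6 × (-0.646) = -10.724
GC term: 0.41 × 64.706 = 26.529; length term: −600/34 = −17.647
Tm = 81.5 + (-10.724) + 26.529 − 17.647 = 79.658 → 79.7°C

79.7°C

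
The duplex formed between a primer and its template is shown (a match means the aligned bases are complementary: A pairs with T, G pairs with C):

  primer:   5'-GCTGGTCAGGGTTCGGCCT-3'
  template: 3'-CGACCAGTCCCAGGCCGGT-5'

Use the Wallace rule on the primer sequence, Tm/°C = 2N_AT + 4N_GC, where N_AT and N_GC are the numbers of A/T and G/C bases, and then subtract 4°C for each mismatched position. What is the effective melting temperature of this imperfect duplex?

Primer base counts: A=1, T=5, G=8, C=5 → A+T=6, G+C=13
Perfect-match Tm = 2(6) + 4(13) = 12 + 52 = 64°C
Mismatches (positions where the bases are not complementary): 2 (at positions 13, 19)
Effective Tm = 64 − 2×4 = 64 − 8 = 56°C

56°C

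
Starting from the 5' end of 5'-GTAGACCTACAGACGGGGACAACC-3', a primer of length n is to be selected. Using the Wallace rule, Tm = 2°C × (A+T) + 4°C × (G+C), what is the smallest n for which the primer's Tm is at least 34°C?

First 11 bases: GTAGACCTACA → Tm = 32°C (< 34°C)
First 12 bases: GTAGACCTACAG → Tm = 36°C (≥ 34°C)
Since every base adds ≥2°C, Tm only increases with n, so the threshold is first crossed at n = 12.

n = 12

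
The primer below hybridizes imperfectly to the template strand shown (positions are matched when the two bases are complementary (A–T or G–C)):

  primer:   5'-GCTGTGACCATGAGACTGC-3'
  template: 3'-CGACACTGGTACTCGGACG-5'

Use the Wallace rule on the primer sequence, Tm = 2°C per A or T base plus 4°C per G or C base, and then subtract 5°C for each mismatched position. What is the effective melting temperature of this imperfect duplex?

55°C

Primer base counts: A=4, T=4, G=6, C=5 → A+T=8, G+C=11
Perfect-match Tm = 2(8) + 4(11) = 16 + 44 = 60°C
Mismatches (positions where the bases are not complementary): 1 (at position 15)
Effective Tm = 60 − 1×5 = 60 − 5 = 55°C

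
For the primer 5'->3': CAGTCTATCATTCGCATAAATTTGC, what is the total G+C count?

Scanning the sequence gives A=7, G=3, C=6, T=9.
G+C = 3 + 6 = 9

9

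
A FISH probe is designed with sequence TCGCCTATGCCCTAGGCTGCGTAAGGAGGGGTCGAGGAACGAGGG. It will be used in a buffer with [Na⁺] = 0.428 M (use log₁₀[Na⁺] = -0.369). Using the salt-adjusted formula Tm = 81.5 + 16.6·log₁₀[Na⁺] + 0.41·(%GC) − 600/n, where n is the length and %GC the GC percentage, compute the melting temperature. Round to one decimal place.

88.5°C

Length n = 45. T=7, G=19, C=10, A=9
G+C = 29, so %GC = 29/45 × 100 = 64.444%
Salt term: 16.6 × (-0.369) = -6.125
GC term: 0.41 × 64.444 = 26.422; length term: −600/45 = −13.333
Tm = 81.5 + (-6.125) + 26.422 − 13.333 = 88.464 → 88.5°C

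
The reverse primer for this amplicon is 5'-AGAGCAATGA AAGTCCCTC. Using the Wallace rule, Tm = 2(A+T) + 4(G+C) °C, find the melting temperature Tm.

Counting bases: C=5, T=3, A=7, G=4
A+T = 10, G+C = 9
Tm = 4·9 + 2·10 = 36 + 20 = 56°C

56°C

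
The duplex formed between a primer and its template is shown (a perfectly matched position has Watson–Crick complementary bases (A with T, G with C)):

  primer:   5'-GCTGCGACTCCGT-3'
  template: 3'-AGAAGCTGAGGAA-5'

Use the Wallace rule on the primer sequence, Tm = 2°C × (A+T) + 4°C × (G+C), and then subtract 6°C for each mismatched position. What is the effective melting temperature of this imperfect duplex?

26°C

Primer base counts: A=1, T=3, G=4, C=5 → A+T=4, G+C=9
Perfect-match Tm = 2(4) + 4(9) = 8 + 36 = 44°C
Mismatches (positions where the bases are not complementary): 3 (at positions 1, 4, 12)
Effective Tm = 44 − 3×6 = 44 − 18 = 26°C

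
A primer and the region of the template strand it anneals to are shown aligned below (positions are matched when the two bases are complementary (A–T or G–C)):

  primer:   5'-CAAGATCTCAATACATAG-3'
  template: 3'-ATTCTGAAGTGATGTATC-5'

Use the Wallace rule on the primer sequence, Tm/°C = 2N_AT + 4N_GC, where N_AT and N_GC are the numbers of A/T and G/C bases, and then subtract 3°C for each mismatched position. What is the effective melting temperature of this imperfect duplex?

Primer base counts: A=8, T=4, G=2, C=4 → A+T=12, G+C=6
Perfect-match Tm = 2(12) + 4(6) = 24 + 24 = 48°C
Mismatches (positions where the bases are not complementary): 4 (at positions 1, 6, 7, 11)
Effective Tm = 48 − 4×3 = 48 − 12 = 36°C

36°C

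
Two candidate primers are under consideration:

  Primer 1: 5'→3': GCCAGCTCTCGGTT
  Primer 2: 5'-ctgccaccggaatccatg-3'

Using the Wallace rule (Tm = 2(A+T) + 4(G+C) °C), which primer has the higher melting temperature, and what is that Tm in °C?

Primer 1: A+T=5, G+C=9 → Tm = 2(5)+4(9) = 46°C
Primer 2: A+T=7, G+C=11 → Tm = 2(7)+4(11) = 58°C
46°C vs 58°C → primer 2 is higher.

Primer 2, 58°C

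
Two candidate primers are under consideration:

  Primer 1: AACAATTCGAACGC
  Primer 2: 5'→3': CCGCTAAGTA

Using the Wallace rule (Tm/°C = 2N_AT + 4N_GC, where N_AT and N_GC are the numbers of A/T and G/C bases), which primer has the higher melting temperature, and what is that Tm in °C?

Primer 1: A+T=8, G+C=6 → Tm = 2(8)+4(6) = 40°C
Primer 2: A+T=5, G+C=5 → Tm = 2(5)+4(5) = 30°C
40°C vs 30°C → primer 1 is higher.

Primer 1, 40°C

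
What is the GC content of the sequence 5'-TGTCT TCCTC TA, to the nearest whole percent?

42%

A=1, C=4, G=1, T=6
G+C = 1 + 4 = 5 out of 12 bases
%GC = 5/12 × 100 = 41.67% ≈ 42%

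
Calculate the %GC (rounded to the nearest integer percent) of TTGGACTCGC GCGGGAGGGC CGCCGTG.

78%

G=13, T=4, C=8, A=2
G+C = 13 + 8 = 21 out of 27 bases
%GC = 21/27 × 100 = 77.78% ≈ 78%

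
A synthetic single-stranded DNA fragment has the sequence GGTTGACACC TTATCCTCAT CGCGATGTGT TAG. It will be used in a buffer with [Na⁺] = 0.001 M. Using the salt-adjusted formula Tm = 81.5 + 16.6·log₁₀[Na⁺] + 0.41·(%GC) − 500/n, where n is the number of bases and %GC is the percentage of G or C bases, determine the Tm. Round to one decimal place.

36.4°C

Length n = 33. T=11, G=8, A=6, C=8
G+C = 16, so %GC = 16/33 × 100 = 48.485%
Salt term: 16.6 × (-3) = -49.8
GC term: 0.41 × 48.485 = 19.879; length term: −500/33 = −15.152
Tm = 81.5 + (-49.8) + 19.879 − 15.152 = 36.427 → 36.4°C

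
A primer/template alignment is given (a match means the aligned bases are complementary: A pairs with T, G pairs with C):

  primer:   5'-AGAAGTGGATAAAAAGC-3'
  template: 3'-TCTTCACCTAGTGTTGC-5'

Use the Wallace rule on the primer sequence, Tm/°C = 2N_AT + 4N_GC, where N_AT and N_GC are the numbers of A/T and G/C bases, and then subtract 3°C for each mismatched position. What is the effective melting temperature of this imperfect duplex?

34°C

Primer base counts: A=9, T=2, G=5, C=1 → A+T=11, G+C=6
Perfect-match Tm = 2(11) + 4(6) = 22 + 24 = 46°C
Mismatches (positions where the bases are not complementary): 4 (at positions 11, 13, 16, 17)
Effective Tm = 46 − 4×3 = 46 − 12 = 34°C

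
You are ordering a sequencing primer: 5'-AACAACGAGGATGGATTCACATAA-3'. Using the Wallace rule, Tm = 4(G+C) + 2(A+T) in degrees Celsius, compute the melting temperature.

Scanning the sequence gives G=5, T=4, C=4, A=11.
AT pairs contribute 15, GC pairs contribute 9.
Tm = 2×15 + 4×9 = 66°C

66°C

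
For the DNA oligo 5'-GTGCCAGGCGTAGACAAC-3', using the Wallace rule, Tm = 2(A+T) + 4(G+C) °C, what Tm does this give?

Counting bases: G=6, A=5, T=2, C=5
So N_AT = 7 and N_GC = 11.
Tm = 2(7) + 4(11) = 14 + 44 = 58°C

58°C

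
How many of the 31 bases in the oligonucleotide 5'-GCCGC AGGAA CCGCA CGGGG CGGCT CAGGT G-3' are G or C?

24

Counting bases: G=14, C=10, T=2, A=5
G+C = 14 + 10 = 24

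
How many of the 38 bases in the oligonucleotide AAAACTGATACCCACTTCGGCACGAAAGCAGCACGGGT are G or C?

Counting bases: C=11, A=13, G=9, T=5
G+C = 9 + 11 = 20

20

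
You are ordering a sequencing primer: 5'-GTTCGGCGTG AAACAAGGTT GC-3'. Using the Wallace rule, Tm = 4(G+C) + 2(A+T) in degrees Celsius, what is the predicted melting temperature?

68°C

Scanning the sequence gives C=4, G=8, T=5, A=5.
So N_AT = 10 and N_GC = 12.
Tm = 2×10 + 4×12 = 68°C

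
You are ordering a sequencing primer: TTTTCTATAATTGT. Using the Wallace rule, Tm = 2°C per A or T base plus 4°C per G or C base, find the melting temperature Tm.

Base counts: T=9, A=3, G=1, C=1
A+T = 12, G+C = 2
Tm = 4·2 + 2·12 = 8 + 24 = 32°C

32°C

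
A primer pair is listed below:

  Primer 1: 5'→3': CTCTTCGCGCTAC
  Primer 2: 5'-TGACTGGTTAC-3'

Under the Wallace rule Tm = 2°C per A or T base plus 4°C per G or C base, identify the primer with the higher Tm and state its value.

Primer 1: A+T=5, G+C=8 → Tm = 2(5)+4(8) = 42°C
Primer 2: A+T=6, G+C=5 → Tm = 2(6)+4(5) = 32°C
42°C vs 32°C → primer 1 is higher.

Primer 1, 42°C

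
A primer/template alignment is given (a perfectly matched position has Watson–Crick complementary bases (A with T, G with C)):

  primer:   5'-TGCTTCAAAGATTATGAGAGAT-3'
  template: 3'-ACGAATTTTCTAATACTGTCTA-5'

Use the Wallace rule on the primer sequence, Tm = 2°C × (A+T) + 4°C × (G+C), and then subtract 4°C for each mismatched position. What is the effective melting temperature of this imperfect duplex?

50°C

Primer base counts: A=8, T=7, G=5, C=2 → A+T=15, G+C=7
Perfect-match Tm = 2(15) + 4(7) = 30 + 28 = 58°C
Mismatches (positions where the bases are not complementary): 2 (at positions 6, 18)
Effective Tm = 58 − 2×4 = 58 − 8 = 50°C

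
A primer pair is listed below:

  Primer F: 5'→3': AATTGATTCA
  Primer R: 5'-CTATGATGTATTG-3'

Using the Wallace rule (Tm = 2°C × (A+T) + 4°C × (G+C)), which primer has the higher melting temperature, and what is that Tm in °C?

Primer R, 34°C

Primer F: A+T=8, G+C=2 → Tm = 2(8)+4(2) = 24°C
Primer R: A+T=9, G+C=4 → Tm = 2(9)+4(4) = 34°C
24°C vs 34°C → primer R is higher.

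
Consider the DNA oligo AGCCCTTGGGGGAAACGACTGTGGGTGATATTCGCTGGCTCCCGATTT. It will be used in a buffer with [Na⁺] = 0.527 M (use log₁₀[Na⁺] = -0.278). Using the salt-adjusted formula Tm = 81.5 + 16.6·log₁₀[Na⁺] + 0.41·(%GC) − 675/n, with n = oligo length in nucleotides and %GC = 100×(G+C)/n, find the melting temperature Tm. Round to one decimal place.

Length n = 48. Base counts: A=8, C=11, T=13, G=16
G+C = 27, so %GC = 27/48 × 100 = 56.25%
Salt term: 16.6 × (-0.278) = -4.615
GC term: 0.41 × 56.25 = 23.062; length term: −675/48 = −14.062
Tm = 81.5 + (-4.615) + 23.062 − 14.062 = 85.885 → 85.9°C

85.9°C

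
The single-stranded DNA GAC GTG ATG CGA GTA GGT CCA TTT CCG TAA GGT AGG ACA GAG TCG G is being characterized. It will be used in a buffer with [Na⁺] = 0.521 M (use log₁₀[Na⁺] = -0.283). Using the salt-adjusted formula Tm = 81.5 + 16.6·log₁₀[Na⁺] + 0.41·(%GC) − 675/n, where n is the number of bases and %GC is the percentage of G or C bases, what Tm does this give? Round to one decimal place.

Length n = 46. Base counts: A=11, C=8, G=17, T=10
G+C = 25, so %GC = 25/46 × 100 = 54.348%
Salt term: 16.6 × (-0.283) = -4.698
GC term: 0.41 × 54.348 = 22.283; length term: −675/46 = −14.674
Tm = 81.5 + (-4.698) + 22.283 − 14.674 = 84.411 → 84.4°C

84.4°C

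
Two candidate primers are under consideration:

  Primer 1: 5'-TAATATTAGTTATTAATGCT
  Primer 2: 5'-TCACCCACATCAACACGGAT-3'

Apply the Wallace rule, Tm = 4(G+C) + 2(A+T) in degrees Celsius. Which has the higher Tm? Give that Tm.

Primer 1: A+T=17, G+C=3 → Tm = 2(17)+4(3) = 46°C
Primer 2: A+T=10, G+C=10 → Tm = 2(10)+4(10) = 60°C
46°C vs 60°C → primer 2 is higher.

Primer 2, 60°C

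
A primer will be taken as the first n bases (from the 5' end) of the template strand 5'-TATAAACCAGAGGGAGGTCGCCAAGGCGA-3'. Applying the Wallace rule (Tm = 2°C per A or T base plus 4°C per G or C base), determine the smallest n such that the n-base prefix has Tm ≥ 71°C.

First 23 bases: TATAAACCAGAGGGAGGTCGCCA → Tm = 70°C (< 71°C)
First 24 bases: TATAAACCAGAGGGAGGTCGCCAA → Tm = 72°C (≥ 71°C)
Each additional base adds 2°C (A/T) or 4°C (G/C), so Tm is non-decreasing in n; n = 24 is the first length to reach 71°C.

n = 24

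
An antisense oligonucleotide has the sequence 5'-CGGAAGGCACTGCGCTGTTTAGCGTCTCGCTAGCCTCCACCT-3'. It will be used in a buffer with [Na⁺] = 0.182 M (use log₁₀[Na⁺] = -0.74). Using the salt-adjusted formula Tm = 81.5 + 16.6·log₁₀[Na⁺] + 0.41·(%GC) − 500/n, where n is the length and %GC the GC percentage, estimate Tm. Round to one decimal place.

Length n = 42. Counting bases: G=11, C=15, T=10, A=6
G+C = 26, so %GC = 26/42 × 100 = 61.905%
Salt term: 16.6 × (-0.74) = -12.284
GC term: 0.41 × 61.905 = 25.381; length term: −500/42 = −11.905
Tm = 81.5 + (-12.284) + 25.381 − 11.905 = 82.692 → 82.7°C

82.7°C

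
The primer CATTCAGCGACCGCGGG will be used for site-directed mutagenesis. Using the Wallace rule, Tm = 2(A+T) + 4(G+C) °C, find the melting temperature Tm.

Base counts: T=2, G=6, C=6, A=3
So N_AT = 5 and N_GC = 12.
Tm = 4·12 + 2·5 = 48 + 10 = 58°C

58°C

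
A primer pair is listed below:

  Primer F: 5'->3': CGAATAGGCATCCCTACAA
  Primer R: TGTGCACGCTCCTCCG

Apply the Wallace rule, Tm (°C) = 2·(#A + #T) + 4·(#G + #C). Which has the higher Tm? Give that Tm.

Primer F, 56°C

Primer F: A+T=10, G+C=9 → Tm = 2(10)+4(9) = 56°C
Primer R: A+T=5, G+C=11 → Tm = 2(5)+4(11) = 54°C
56°C vs 54°C → primer F is higher.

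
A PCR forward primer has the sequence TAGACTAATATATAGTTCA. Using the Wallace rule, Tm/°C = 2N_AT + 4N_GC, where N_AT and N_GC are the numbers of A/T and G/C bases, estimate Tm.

C=2, T=7, A=8, G=2
A+T = 15, G+C = 4
Tm = 2(15) + 4(4) = 30 + 16 = 46°C

46°C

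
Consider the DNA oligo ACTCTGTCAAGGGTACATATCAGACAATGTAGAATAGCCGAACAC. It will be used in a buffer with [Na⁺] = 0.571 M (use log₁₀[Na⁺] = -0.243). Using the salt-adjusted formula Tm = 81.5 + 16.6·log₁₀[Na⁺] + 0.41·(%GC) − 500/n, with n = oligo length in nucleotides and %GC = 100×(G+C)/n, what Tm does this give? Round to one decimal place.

83.7°C

Length n = 45. Base counts: C=10, T=9, G=9, A=17
G+C = 19, so %GC = 19/45 × 100 = 42.222%
Salt term: 16.6 × (-0.243) = -4.034
GC term: 0.41 × 42.222 = 17.311; length term: −500/45 = −11.111
Tm = 81.5 + (-4.034) + 17.311 − 11.111 = 83.666 → 83.7°C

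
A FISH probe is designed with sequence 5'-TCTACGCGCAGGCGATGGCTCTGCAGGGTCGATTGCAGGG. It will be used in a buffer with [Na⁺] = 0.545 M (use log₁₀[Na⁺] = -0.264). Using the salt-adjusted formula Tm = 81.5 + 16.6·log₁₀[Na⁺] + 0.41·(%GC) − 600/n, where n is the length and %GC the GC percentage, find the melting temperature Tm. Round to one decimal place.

88.8°C

Length n = 40. Scanning the sequence gives G=16, T=8, A=6, C=10.
G+C = 26, so %GC = 26/40 × 100 = 65%
Salt term: 16.6 × (-0.264) = -4.382
GC term: 0.41 × 65 = 26.65; length term: −600/40 = −15
Tm = 81.5 + (-4.382) + 26.65 − 15 = 88.768 → 88.8°C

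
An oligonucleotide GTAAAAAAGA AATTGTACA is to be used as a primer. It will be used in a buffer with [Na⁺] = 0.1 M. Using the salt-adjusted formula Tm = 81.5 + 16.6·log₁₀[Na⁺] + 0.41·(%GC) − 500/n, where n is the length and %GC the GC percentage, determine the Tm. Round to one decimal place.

Length n = 19. Counting bases: C=1, T=4, A=11, G=3
G+C = 4, so %GC = 4/19 × 100 = 21.053%
Salt term: 16.6 × (-1) = -16.6
GC term: 0.41 × 21.053 = 8.632; length term: −500/19 = −26.316
Tm = 81.5 + (-16.6) + 8.632 − 26.316 = 47.216 → 47.2°C

47.2°C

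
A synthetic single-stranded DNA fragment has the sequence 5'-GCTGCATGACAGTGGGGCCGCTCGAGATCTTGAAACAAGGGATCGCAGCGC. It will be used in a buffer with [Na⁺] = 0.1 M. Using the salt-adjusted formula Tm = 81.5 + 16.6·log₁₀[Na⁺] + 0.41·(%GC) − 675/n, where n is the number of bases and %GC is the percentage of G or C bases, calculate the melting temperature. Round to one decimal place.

76.6°C

Length n = 51. Scanning the sequence gives G=18, C=13, A=12, T=8.
G+C = 31, so %GC = 31/51 × 100 = 60.784%
Salt term: 16.6 × (-1) = -16.6
GC term: 0.41 × 60.784 = 24.921; length term: −675/51 = −13.235
Tm = 81.5 + (-16.6) + 24.921 − 13.235 = 76.586 → 76.6°C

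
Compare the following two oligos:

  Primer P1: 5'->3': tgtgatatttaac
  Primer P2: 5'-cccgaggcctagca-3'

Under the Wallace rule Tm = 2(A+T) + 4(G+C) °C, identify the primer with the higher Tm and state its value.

Primer P2, 48°C

Primer P1: A+T=10, G+C=3 → Tm = 2(10)+4(3) = 32°C
Primer P2: A+T=4, G+C=10 → Tm = 2(4)+4(10) = 48°C
32°C vs 48°C → primer P2 is higher.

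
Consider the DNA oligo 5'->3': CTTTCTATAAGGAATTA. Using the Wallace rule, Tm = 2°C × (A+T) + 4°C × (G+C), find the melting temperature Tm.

42°C

Base counts: C=2, T=7, G=2, A=6
A+T = 13, G+C = 4
Tm = 2(13) + 4(4) = 26 + 16 = 42°C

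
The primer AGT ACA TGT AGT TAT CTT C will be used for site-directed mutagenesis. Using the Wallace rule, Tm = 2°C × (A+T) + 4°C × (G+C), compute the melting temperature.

50°C

Scanning the sequence gives T=8, C=3, A=5, G=3.
AT pairs contribute 13, GC pairs contribute 6.
Tm = 2×13 + 4×6 = 50°C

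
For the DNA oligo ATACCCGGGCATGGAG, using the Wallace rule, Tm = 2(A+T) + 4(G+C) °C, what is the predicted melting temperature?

Base counts: G=6, T=2, A=4, C=4
AT pairs contribute 6, GC pairs contribute 10.
Tm = 4·10 + 2·6 = 40 + 12 = 52°C

52°C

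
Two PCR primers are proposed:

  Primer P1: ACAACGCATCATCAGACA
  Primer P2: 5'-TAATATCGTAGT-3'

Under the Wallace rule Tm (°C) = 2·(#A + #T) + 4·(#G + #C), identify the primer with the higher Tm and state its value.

Primer P1, 52°C

Primer P1: A+T=10, G+C=8 → Tm = 2(10)+4(8) = 52°C
Primer P2: A+T=9, G+C=3 → Tm = 2(9)+4(3) = 30°C
52°C vs 30°C → primer P1 is higher.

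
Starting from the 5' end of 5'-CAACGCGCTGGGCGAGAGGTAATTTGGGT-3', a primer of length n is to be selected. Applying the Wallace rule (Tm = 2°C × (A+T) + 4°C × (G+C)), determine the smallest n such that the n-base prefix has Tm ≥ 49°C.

First 13 bases: CAACGCGCTGGGC → Tm = 46°C (< 49°C)
First 14 bases: CAACGCGCTGGGCG → Tm = 50°C (≥ 49°C)
Each additional base adds 2°C (A/T) or 4°C (G/C), so Tm is non-decreasing in n; n = 14 is the first length to reach 49°C.

n = 14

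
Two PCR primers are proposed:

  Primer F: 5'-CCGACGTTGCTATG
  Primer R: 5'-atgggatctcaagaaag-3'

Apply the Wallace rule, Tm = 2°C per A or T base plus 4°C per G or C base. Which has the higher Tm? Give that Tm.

Primer F: A+T=6, G+C=8 → Tm = 2(6)+4(8) = 44°C
Primer R: A+T=10, G+C=7 → Tm = 2(10)+4(7) = 48°C
44°C vs 48°C → primer R is higher.

Primer R, 48°C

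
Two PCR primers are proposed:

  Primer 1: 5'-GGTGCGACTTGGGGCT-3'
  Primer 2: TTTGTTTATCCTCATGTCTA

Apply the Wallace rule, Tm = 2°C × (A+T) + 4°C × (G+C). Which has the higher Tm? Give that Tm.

Primer 1, 54°C

Primer 1: A+T=5, G+C=11 → Tm = 2(5)+4(11) = 54°C
Primer 2: A+T=14, G+C=6 → Tm = 2(14)+4(6) = 52°C
54°C vs 52°C → primer 1 is higher.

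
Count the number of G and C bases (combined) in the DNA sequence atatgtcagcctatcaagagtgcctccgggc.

Counting bases: C=9, G=8, T=7, A=7
G+C = 8 + 9 = 17

17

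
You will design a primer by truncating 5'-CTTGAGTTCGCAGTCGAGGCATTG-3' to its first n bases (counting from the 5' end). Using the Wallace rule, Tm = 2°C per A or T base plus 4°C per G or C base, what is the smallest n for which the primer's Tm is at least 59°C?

n = 19

First 18 bases: CTTGAGTTCGCAGTCGAG → Tm = 56°C (< 59°C)
First 19 bases: CTTGAGTTCGCAGTCGAGG → Tm = 60°C (≥ 59°C)
Each additional base adds 2°C (A/T) or 4°C (G/C), so Tm is non-decreasing in n; n = 19 is the first length to reach 59°C.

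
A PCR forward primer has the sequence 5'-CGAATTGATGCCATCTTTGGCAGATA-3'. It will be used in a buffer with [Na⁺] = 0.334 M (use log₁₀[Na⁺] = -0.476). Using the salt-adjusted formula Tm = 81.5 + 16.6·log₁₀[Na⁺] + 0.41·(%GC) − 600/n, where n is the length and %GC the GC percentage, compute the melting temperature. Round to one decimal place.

67.9°C

Length n = 26. Scanning the sequence gives G=6, A=7, T=8, C=5.
G+C = 11, so %GC = 11/26 × 100 = 42.308%
Salt term: 16.6 × (-0.476) = -7.902
GC term: 0.41 × 42.308 = 17.346; length term: −600/26 = −23.077
Tm = 81.5 + (-7.902) + 17.346 − 23.077 = 67.867 → 67.9°C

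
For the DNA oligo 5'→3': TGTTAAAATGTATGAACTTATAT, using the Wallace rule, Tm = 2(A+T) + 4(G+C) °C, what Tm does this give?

54°C

Counting bases: C=1, G=3, A=9, T=10
So N_AT = 19 and N_GC = 4.
Tm = 2×19 + 4×4 = 54°C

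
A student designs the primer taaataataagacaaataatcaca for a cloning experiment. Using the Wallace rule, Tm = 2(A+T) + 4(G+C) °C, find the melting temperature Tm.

Scanning the sequence gives T=5, C=3, A=15, G=1.
AT pairs contribute 20, GC pairs contribute 4.
Tm = 2×20 + 4×4 = 56°C

56°C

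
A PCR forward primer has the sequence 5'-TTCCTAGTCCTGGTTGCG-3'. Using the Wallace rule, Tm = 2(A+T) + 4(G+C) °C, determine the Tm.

56°C

A=1, T=7, G=5, C=5
So N_AT = 8 and N_GC = 10.
Tm = 4·10 + 2·8 = 40 + 16 = 56°C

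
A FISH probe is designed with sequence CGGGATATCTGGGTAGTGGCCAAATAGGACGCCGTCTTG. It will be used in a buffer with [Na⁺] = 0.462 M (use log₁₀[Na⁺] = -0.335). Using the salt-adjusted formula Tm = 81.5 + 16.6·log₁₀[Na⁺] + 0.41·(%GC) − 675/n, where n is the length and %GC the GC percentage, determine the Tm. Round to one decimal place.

Length n = 39. Counting bases: A=8, T=9, C=8, G=14
G+C = 22, so %GC = 22/39 × 100 = 56.41%
Salt term: 16.6 × (-0.335) = -5.561
GC term: 0.41 × 56.41 = 23.128; length term: −675/39 = −17.308
Tm = 81.5 + (-5.561) + 23.128 − 17.308 = 81.759 → 81.8°C

81.8°C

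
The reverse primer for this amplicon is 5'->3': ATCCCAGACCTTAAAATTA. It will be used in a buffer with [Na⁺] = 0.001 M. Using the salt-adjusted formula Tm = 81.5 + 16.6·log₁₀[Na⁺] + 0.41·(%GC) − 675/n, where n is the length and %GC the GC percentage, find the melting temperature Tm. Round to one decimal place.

9.1°C

Length n = 19. Scanning the sequence gives T=5, C=5, A=8, G=1.
G+C = 6, so %GC = 6/19 × 100 = 31.579%
Salt term: 16.6 × (-3) = -49.8
GC term: 0.41 × 31.579 = 12.947; length term: −675/19 = −35.526
Tm = 81.5 + (-49.8) + 12.947 − 35.526 = 9.121 → 9.1°C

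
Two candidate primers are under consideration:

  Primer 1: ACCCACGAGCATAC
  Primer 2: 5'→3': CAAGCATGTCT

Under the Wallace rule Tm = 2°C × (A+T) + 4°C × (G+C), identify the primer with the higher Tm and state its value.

Primer 1, 44°C

Primer 1: A+T=6, G+C=8 → Tm = 2(6)+4(8) = 44°C
Primer 2: A+T=6, G+C=5 → Tm = 2(6)+4(5) = 32°C
44°C vs 32°C → primer 1 is higher.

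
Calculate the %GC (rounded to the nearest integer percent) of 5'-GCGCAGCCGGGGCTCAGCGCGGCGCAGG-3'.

T=1, G=14, A=3, C=10
G+C = 14 + 10 = 24 out of 28 bases
%GC = 24/28 × 100 = 85.71% ≈ 86%

86%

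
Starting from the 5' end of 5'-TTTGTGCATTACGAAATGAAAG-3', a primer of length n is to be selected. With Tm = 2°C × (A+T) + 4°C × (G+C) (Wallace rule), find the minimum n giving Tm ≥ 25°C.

n = 10

First 9 bases: TTTGTGCAT → Tm = 24°C (< 25°C)
First 10 bases: TTTGTGCATT → Tm = 26°C (≥ 25°C)
Each additional base adds 2°C (A/T) or 4°C (G/C), so Tm is non-decreasing in n; n = 10 is the first length to reach 25°C.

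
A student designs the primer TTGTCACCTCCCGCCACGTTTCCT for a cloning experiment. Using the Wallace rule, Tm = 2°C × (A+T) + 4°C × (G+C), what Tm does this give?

76°C

Base counts: C=11, T=8, A=2, G=3
AT pairs contribute 10, GC pairs contribute 14.
Tm = 4·14 + 2·10 = 56 + 20 = 76°C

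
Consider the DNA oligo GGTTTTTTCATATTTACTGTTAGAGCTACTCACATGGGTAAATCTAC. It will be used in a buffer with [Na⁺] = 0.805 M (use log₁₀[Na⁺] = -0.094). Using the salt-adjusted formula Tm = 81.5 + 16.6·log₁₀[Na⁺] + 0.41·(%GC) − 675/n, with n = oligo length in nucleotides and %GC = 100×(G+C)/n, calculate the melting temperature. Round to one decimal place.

79.5°C

Length n = 47. Base counts: G=8, C=8, A=12, T=19
G+C = 16, so %GC = 16/47 × 100 = 34.043%
Salt term: 16.6 × (-0.094) = -1.56
GC term: 0.41 × 34.043 = 13.958; length term: −675/47 = −14.362
Tm = 81.5 + (-1.56) + 13.958 − 14.362 = 79.536 → 79.5°C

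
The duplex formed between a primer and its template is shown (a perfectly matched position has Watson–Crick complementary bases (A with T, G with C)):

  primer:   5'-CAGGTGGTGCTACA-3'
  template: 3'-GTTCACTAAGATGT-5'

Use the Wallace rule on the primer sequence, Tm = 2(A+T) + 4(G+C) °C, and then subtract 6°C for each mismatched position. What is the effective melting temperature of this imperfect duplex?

26°C

Primer base counts: A=3, T=3, G=5, C=3 → A+T=6, G+C=8
Perfect-match Tm = 2(6) + 4(8) = 12 + 32 = 44°C
Mismatches (positions where the bases are not complementary): 3 (at positions 3, 7, 9)
Effective Tm = 44 − 3×6 = 44 − 18 = 26°C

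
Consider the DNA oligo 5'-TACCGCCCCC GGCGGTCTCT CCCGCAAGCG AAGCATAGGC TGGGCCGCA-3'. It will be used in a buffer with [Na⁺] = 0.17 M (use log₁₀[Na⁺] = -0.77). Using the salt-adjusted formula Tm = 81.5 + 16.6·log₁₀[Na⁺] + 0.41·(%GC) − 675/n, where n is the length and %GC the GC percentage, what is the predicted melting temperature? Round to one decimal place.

84.2°C

Length n = 49. C=20, T=6, A=8, G=15
G+C = 35, so %GC = 35/49 × 100 = 71.429%
Salt term: 16.6 × (-0.77) = -12.782
GC term: 0.41 × 71.429 = 29.286; length term: −675/49 = −13.776
Tm = 81.5 + (-12.782) + 29.286 − 13.776 = 84.228 → 84.2°C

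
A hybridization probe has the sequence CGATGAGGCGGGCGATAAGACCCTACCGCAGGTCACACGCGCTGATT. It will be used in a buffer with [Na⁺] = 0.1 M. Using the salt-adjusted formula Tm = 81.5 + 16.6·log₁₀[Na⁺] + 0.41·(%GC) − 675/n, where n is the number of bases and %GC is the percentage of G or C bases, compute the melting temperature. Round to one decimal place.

Length n = 47. Base counts: T=7, G=15, C=14, A=11
G+C = 29, so %GC = 29/47 × 100 = 61.702%
Salt term: 16.6 × (-1) = -16.6
GC term: 0.41 × 61.702 = 25.298; length term: −675/47 = −14.362
Tm = 81.5 + (-16.6) + 25.298 − 14.362 = 75.836 → 75.8°C

75.8°C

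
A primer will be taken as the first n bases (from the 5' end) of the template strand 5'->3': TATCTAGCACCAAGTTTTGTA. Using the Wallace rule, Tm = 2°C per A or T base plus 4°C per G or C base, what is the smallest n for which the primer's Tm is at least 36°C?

First 12 bases: TATCTAGCACCA → Tm = 34°C (< 36°C)
First 13 bases: TATCTAGCACCAA → Tm = 36°C (≥ 36°C)
Since every base adds ≥2°C, Tm only increases with n, so the threshold is first crossed at n = 13.

n = 13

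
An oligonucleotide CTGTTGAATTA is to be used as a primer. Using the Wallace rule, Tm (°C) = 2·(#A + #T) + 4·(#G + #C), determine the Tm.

Base counts: A=3, T=5, C=1, G=2
A+T = 8, G+C = 3
Tm = 4·3 + 2·8 = 12 + 16 = 28°C

28°C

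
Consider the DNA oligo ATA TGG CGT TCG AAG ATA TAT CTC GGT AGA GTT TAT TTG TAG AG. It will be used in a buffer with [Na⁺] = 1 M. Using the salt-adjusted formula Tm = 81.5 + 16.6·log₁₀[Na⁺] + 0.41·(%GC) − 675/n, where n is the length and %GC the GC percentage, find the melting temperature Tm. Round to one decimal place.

81.1°C

Length n = 44. Counting bases: G=12, A=12, T=16, C=4
G+C = 16, so %GC = 16/44 × 100 = 36.364%
Salt term: 16.6 × (0) = 0
GC term: 0.41 × 36.364 = 14.909; length term: −675/44 = −15.341
Tm = 81.5 + (0) + 14.909 − 15.341 = 81.068 → 81.1°C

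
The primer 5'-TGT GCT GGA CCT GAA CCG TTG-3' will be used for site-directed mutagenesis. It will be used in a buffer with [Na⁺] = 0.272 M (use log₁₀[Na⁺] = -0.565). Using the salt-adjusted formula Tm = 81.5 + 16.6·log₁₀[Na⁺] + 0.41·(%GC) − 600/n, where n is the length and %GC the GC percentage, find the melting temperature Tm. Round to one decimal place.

67.0°C

Length n = 21. A=3, C=5, T=6, G=7
G+C = 12, so %GC = 12/21 × 100 = 57.143%
Salt term: 16.6 × (-0.565) = -9.379
GC term: 0.41 × 57.143 = 23.429; length term: −600/21 = −28.571
Tm = 81.5 + (-9.379) + 23.429 − 28.571 = 66.979 → 67.0°C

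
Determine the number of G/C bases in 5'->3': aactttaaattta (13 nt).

1

A=6, T=6, C=1, G=0
G+C = 0 + 1 = 1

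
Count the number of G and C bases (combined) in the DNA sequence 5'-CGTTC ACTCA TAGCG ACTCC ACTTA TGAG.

Counting bases: G=5, A=7, T=8, C=9
G+C = 5 + 9 = 14

14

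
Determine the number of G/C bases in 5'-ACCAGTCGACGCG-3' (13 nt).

Counting bases: A=3, C=5, G=4, T=1
Total G or C: 4 + 5 = 9

9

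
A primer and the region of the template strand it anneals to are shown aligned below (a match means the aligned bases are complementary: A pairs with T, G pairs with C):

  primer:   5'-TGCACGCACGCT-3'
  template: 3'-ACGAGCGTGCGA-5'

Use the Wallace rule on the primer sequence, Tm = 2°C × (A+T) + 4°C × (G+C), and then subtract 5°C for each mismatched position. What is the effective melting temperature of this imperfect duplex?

35°C

Primer base counts: A=2, T=2, G=3, C=5 → A+T=4, G+C=8
Perfect-match Tm = 2(4) + 4(8) = 8 + 32 = 40°C
Mismatches (positions where the bases are not complementary): 1 (at position 4)
Effective Tm = 40 − 1×5 = 40 − 5 = 35°C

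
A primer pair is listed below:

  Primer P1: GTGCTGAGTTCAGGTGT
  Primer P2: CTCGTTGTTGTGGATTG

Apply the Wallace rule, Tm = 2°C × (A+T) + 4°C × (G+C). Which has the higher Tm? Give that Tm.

Primer P1, 52°C

Primer P1: A+T=8, G+C=9 → Tm = 2(8)+4(9) = 52°C
Primer P2: A+T=9, G+C=8 → Tm = 2(9)+4(8) = 50°C
52°C vs 50°C → primer P1 is higher.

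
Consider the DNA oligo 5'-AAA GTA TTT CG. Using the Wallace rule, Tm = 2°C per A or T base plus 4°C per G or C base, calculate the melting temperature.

28°C

Counting bases: C=1, A=4, G=2, T=4
A+T = 8, G+C = 3
Tm = 2×8 + 4×3 = 28°C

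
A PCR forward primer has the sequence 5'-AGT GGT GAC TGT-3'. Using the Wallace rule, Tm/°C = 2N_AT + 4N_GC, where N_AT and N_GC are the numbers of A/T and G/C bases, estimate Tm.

Base counts: T=4, G=5, A=2, C=1
So N_AT = 6 and N_GC = 6.
Tm = 2×6 + 4×6 = 36°C

36°C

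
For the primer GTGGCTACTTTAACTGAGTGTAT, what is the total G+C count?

9

Counting bases: A=5, T=9, G=6, C=3
Total G or C: 6 + 3 = 9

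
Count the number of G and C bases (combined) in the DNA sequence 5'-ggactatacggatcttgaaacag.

Counting bases: A=8, C=4, T=5, G=6
Total G or C: 6 + 4 = 10

10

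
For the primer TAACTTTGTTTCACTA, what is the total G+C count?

Base counts: G=1, A=4, T=8, C=3
G+C = 1 + 3 = 4

4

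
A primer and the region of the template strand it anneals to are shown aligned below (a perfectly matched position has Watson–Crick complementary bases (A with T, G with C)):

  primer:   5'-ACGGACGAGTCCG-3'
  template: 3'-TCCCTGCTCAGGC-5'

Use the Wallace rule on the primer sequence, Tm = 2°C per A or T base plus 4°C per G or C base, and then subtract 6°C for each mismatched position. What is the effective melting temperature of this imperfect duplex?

Primer base counts: A=3, T=1, G=5, C=4 → A+T=4, G+C=9
Perfect-match Tm = 2(4) + 4(9) = 8 + 36 = 44°C
Mismatches (positions where the bases are not complementary): 1 (at position 2)
Effective Tm = 44 − 1×6 = 44 − 6 = 38°C

38°C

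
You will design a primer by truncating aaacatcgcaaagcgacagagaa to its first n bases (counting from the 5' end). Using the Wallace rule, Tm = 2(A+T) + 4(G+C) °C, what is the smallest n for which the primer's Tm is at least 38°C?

First 13 bases: AAACATCGCAAAG → Tm = 36°C (< 38°C)
First 14 bases: AAACATCGCAAAGC → Tm = 40°C (≥ 38°C)
Each additional base adds 2°C (A/T) or 4°C (G/C), so Tm is non-decreasing in n; n = 14 is the first length to reach 38°C.

n = 14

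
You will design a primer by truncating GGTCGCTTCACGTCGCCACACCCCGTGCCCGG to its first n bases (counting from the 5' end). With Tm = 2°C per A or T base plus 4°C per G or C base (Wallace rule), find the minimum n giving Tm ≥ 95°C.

First 27 bases: GGTCGCTTCACGTCGCCACACCCCGTG → Tm = 92°C (< 95°C)
First 28 bases: GGTCGCTTCACGTCGCCACACCCCGTGC → Tm = 96°C (≥ 95°C)
Each additional base adds 2°C (A/T) or 4°C (G/C), so Tm is non-decreasing in n; n = 28 is the first length to reach 95°C.

n = 28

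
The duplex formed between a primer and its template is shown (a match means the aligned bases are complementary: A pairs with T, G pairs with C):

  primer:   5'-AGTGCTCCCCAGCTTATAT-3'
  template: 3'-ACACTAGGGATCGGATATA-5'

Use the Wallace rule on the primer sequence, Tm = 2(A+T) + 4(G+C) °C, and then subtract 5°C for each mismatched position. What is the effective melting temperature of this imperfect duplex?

36°C

Primer base counts: A=4, T=6, G=3, C=6 → A+T=10, G+C=9
Perfect-match Tm = 2(10) + 4(9) = 20 + 36 = 56°C
Mismatches (positions where the bases are not complementary): 4 (at positions 1, 5, 10, 14)
Effective Tm = 56 − 4×5 = 56 − 20 = 36°C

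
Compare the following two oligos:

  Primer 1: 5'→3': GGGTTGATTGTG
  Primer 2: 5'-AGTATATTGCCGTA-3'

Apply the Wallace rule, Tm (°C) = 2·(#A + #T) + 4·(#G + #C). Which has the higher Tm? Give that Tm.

Primer 2, 38°C

Primer 1: A+T=6, G+C=6 → Tm = 2(6)+4(6) = 36°C
Primer 2: A+T=9, G+C=5 → Tm = 2(9)+4(5) = 38°C
36°C vs 38°C → primer 2 is higher.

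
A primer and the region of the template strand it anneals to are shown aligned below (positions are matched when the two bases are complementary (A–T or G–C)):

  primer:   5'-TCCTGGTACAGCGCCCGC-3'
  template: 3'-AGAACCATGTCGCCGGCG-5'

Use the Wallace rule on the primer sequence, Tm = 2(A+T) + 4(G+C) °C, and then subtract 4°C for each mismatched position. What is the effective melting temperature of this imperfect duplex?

Primer base counts: A=2, T=3, G=5, C=8 → A+T=5, G+C=13
Perfect-match Tm = 2(5) + 4(13) = 10 + 52 = 62°C
Mismatches (positions where the bases are not complementary): 2 (at positions 3, 14)
Effective Tm = 62 − 2×4 = 62 − 8 = 54°C

54°C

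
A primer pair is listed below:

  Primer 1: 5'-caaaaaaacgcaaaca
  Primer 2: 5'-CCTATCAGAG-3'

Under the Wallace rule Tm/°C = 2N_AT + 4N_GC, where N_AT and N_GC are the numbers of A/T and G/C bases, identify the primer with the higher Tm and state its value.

Primer 1, 42°C

Primer 1: A+T=11, G+C=5 → Tm = 2(11)+4(5) = 42°C
Primer 2: A+T=5, G+C=5 → Tm = 2(5)+4(5) = 30°C
42°C vs 30°C → primer 1 is higher.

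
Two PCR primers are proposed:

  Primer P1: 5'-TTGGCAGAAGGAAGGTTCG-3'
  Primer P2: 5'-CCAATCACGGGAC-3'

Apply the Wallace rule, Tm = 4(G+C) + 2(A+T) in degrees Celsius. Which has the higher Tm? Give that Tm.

Primer P1, 58°C

Primer P1: A+T=9, G+C=10 → Tm = 2(9)+4(10) = 58°C
Primer P2: A+T=5, G+C=8 → Tm = 2(5)+4(8) = 42°C
58°C vs 42°C → primer P1 is higher.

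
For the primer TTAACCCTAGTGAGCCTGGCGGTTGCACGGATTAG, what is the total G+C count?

T=9, G=11, C=8, A=7
G+C = 11 + 8 = 19

19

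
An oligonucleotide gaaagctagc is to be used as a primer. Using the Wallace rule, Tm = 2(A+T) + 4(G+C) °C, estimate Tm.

Scanning the sequence gives T=1, G=3, C=2, A=4.
AT pairs contribute 5, GC pairs contribute 5.
Tm = 4·5 + 2·5 = 20 + 10 = 30°C

30°C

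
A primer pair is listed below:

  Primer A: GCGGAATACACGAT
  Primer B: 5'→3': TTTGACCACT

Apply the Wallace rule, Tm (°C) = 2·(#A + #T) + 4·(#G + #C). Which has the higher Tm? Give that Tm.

Primer A, 42°C

Primer A: A+T=7, G+C=7 → Tm = 2(7)+4(7) = 42°C
Primer B: A+T=6, G+C=4 → Tm = 2(6)+4(4) = 28°C
42°C vs 28°C → primer A is higher.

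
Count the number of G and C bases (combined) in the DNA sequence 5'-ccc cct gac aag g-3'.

A=3, T=1, C=6, G=3
Total G or C: 3 + 6 = 9

9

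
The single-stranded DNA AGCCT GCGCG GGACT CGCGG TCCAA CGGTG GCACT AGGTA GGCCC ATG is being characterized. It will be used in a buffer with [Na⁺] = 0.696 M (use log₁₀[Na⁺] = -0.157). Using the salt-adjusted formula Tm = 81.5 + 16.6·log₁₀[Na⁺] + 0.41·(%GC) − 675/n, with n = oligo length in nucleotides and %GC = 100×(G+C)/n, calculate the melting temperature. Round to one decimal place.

93.0°C

Length n = 48. Counting bases: T=7, C=15, G=18, A=8
G+C = 33, so %GC = 33/48 × 100 = 68.75%
Salt term: 16.6 × (-0.157) = -2.606
GC term: 0.41 × 68.75 = 28.188; length term: −675/48 = −14.062
Tm = 81.5 + (-2.606) + 28.188 − 14.062 = 93.02 → 93.0°C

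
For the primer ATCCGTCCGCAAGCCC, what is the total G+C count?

11

Base counts: A=3, C=8, T=2, G=3
Total G or C: 3 + 8 = 11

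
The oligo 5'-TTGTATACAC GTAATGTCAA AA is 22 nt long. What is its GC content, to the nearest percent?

27%

Counting bases: T=7, A=9, G=3, C=3
G+C = 3 + 3 = 6 out of 22 bases
%GC = 6/22 × 100 = 27.27% ≈ 27%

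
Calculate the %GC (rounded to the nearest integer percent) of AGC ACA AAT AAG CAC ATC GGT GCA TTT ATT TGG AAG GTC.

G=9, C=7, A=13, T=10
G+C = 9 + 7 = 16 out of 39 bases
%GC = 16/39 × 100 = 41.03% ≈ 41%

41%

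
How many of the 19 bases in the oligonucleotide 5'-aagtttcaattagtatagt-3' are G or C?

Scanning the sequence gives G=3, T=8, A=7, C=1.
G+C = 3 + 1 = 4

4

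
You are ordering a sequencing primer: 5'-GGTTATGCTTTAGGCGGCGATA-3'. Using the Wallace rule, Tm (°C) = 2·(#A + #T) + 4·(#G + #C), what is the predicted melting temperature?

Counting bases: T=7, C=3, G=8, A=4
A+T = 11, G+C = 11
Tm = 4·11 + 2·11 = 44 + 22 = 66°C

66°C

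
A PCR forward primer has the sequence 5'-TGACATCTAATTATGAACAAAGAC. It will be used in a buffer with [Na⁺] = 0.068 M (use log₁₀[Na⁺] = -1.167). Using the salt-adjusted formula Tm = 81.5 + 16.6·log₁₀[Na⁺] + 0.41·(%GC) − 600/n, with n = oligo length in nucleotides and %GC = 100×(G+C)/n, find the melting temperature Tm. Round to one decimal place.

49.1°C

Length n = 24. Counting bases: C=4, G=3, A=11, T=6
G+C = 7, so %GC = 7/24 × 100 = 29.167%
Salt term: 16.6 × (-1.167) = -19.372
GC term: 0.41 × 29.167 = 11.958; length term: −600/24 = −25
Tm = 81.5 + (-19.372) + 11.958 − 25 = 49.086 → 49.1°C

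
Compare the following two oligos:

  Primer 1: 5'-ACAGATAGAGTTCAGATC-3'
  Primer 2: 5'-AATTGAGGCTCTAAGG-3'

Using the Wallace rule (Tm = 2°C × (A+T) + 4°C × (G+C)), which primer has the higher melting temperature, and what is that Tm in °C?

Primer 1, 50°C

Primer 1: A+T=11, G+C=7 → Tm = 2(11)+4(7) = 50°C
Primer 2: A+T=9, G+C=7 → Tm = 2(9)+4(7) = 46°C
50°C vs 46°C → primer 1 is higher.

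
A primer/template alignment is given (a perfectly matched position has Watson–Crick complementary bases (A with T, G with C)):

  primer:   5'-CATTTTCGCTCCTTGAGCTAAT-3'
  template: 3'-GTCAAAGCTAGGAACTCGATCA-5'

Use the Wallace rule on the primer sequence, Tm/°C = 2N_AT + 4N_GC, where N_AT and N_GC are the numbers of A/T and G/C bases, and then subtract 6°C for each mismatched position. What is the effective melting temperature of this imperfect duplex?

Primer base counts: A=4, T=9, G=3, C=6 → A+T=13, G+C=9
Perfect-match Tm = 2(13) + 4(9) = 26 + 36 = 62°C
Mismatches (positions where the bases are not complementary): 3 (at positions 3, 9, 21)
Effective Tm = 62 − 3×6 = 62 − 18 = 44°C

44°C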